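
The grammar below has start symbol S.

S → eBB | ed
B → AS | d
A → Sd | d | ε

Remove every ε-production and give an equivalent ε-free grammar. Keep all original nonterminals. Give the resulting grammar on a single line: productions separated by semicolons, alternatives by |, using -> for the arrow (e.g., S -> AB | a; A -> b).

Nullable set: {A}.
Drop A -> ε.
B -> AS: A nullable, giving AS | S.
Unchanged (no nullable symbols): S -> eBB; S -> ed; A -> Sd; A -> d; B -> d.

S -> ed | eBB; A -> d | Sd; B -> S | d | AS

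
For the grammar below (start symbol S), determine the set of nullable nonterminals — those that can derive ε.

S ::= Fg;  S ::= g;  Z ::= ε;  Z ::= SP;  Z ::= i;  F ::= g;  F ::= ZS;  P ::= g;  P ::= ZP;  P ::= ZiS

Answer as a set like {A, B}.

Directly nullable (have an ε-rule): {Z}.
Not nullable: F, P, S — each has a terminal in every rule's right-hand side or depends on a non-nullable symbol.

{Z}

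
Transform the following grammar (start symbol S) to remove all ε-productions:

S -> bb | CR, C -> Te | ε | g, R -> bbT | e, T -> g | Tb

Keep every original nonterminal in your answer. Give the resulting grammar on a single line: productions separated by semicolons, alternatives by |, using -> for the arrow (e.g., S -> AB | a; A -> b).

Nullable set: {C}.
S -> CR: C nullable, giving CR | R.
Drop C -> ε.
Unchanged (no nullable symbols): S -> bb; C -> Te; C -> g; R -> bbT; R -> e; T -> Tb; T -> g.

S -> R | CR | bb; C -> g | Te; R -> e | bbT; T -> g | Tb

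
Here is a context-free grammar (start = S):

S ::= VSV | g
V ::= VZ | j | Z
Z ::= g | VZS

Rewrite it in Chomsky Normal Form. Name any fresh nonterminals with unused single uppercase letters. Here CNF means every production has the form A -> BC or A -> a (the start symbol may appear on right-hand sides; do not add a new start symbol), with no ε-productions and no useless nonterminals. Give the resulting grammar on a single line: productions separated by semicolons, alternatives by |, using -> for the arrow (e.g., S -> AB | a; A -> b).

S -> g | VA; A -> SV; B -> ZS; C -> ZS; V -> g | j | VB | VZ; Z -> g | VC

No ε-productions.
After unit-elimination: S -> g | VSV; V -> g | j | VZ | VZS; Z -> g | VZS.
BIN: S -> VSV becomes S -> VA, A -> SV; V -> VZS becomes V -> VB, B -> ZS; Z -> VZS becomes Z -> VC, C -> ZS.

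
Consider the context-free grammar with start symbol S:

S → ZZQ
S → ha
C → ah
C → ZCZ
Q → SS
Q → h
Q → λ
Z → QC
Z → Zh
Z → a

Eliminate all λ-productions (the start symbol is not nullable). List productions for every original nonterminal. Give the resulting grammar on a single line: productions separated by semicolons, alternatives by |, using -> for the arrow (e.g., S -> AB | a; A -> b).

S -> ZZ | ha | ZZQ; C -> ah | ZCZ; Q -> h | SS; Z -> C | a | QC | Zh

Nullable set: {Q}.
S -> ZZQ: Q nullable, giving ZZ | ZZQ.
Drop Q -> λ.
Z -> QC: Q nullable, giving C | QC.
Unchanged (no nullable symbols): S -> ha; C -> ZCZ; C -> ah; Q -> SS; Q -> h; Z -> Zh; Z -> a.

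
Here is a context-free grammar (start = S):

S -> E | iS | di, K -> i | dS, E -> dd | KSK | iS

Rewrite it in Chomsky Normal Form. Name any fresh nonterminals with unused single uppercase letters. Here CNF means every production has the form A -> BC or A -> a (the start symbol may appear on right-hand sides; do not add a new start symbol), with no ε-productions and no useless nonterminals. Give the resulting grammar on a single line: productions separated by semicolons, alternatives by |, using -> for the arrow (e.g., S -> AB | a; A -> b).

No ε-productions.
After unit-elimination: S -> dd | di | iS | KSK; E -> dd | iS | KSK; K -> i | dS.
TERM: introduce A -> d, B -> i and substitute in every rule of length ≥2.
BIN: E -> KSK becomes E -> KC, C -> SK; S -> KSK becomes S -> KD, D -> SK.
Drop unreachable/unproductive: E.

S -> AA | AB | BS | KD; A -> d; B -> i; D -> SK; K -> i | AS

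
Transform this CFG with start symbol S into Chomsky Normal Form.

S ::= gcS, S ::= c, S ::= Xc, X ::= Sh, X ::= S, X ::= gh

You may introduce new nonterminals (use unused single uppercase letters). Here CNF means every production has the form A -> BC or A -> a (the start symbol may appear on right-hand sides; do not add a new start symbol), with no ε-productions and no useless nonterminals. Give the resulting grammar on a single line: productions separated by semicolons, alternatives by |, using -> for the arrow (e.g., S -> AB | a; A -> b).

No ε-productions.
After unit-elimination: S -> c | Xc | gcS; X -> c | Sh | Xc | gh | gcS.
TERM: introduce A -> c, B -> g, C -> h and substitute in every rule of length ≥2.
BIN: S -> BAS becomes S -> BD, D -> AS; X -> BAS becomes X -> BE, E -> AS.

S -> c | BD | XA; A -> c; B -> g; C -> h; D -> AS; E -> AS; X -> c | BC | BE | SC | XA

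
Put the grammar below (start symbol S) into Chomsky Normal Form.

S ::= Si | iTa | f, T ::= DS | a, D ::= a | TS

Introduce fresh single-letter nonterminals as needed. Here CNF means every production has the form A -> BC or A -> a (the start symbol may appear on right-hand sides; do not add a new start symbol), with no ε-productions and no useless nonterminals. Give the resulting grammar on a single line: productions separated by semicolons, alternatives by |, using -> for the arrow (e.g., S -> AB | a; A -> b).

S -> f | AC | SA; A -> i; B -> a; C -> TB; D -> a | TS; T -> a | DS

No ε-productions.
No unit productions to eliminate.
TERM: introduce B -> a, A -> i and substitute in every rule of length ≥2.
BIN: S -> ATB becomes S -> AC, C -> TB.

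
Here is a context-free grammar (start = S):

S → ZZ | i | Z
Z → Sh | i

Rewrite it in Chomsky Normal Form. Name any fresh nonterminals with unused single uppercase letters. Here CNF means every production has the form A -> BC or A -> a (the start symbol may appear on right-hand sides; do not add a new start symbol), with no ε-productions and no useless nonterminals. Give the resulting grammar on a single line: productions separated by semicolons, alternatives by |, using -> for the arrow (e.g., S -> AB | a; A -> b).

S -> i | SA | ZZ; A -> h; Z -> i | SA

No ε-productions.
After unit-elimination: S -> i | Sh | ZZ; Z -> i | Sh.
TERM: introduce A -> h and substitute in every rule of length ≥2.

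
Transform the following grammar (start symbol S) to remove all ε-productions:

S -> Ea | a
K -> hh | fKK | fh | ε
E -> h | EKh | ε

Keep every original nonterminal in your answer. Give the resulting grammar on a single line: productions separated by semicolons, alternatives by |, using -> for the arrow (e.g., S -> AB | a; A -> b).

Nullable set: {E, K}.
S -> Ea: E nullable, giving Ea | a.
Drop E -> ε.
E -> EKh: E, K nullable, giving EKh | Eh | Kh | h.
Drop K -> ε.
K -> fKK: K, K nullable, giving f | fK | fKK.
Unchanged (no nullable symbols): S -> a; E -> h; K -> fh; K -> hh.

S -> a | Ea; E -> h | Eh | Kh | EKh; K -> f | fK | fh | hh | fKK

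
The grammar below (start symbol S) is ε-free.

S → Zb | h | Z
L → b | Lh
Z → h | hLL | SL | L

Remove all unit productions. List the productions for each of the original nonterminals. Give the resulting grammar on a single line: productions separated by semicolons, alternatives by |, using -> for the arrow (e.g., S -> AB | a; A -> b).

S -> b | h | Lh | SL | Zb | hLL; L -> b | Lh; Z -> b | h | Lh | SL | hLL

Unit productions: S->Z, Z->L.
Unit pairs (A ⇒* B via units): (S,L), (S,Z), (Z,L).
S: inherits non-unit rules of {L, S, Z} → Lh | SL | Zb | b | h | hLL.
L: inherits non-unit rules of {L} → Lh | b.
Z: inherits non-unit rules of {L, Z} → Lh | SL | b | h | hLL.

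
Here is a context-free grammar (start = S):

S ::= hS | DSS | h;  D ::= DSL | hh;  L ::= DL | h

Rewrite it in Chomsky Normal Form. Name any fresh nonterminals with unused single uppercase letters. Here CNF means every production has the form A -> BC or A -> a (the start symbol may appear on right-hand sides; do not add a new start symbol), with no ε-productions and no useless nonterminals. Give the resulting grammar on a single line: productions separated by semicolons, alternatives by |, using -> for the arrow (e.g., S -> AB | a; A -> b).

S -> h | AS | DC; A -> h; B -> SL; C -> SS; D -> AA | DB; L -> h | DL

No ε-productions.
No unit productions to eliminate.
TERM: introduce A -> h and substitute in every rule of length ≥2.
BIN: D -> DSL becomes D -> DB, B -> SL; S -> DSS becomes S -> DC, C -> SS.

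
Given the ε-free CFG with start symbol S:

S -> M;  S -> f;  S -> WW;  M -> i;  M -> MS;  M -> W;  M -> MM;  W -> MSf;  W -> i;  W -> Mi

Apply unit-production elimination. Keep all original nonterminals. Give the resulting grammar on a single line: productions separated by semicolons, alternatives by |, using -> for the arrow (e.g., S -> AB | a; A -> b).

S -> f | i | MM | MS | Mi | WW | MSf; M -> i | MM | MS | Mi | MSf; W -> i | Mi | MSf

Unit productions: M->W, S->M.
Unit pairs (A ⇒* B via units): (M,W), (S,M), (S,W).
S: inherits non-unit rules of {M, S, W} → MM | MS | MSf | Mi | WW | f | i.
M: inherits non-unit rules of {M, W} → MM | MS | MSf | Mi | i.
W: inherits non-unit rules of {W} → MSf | Mi | i.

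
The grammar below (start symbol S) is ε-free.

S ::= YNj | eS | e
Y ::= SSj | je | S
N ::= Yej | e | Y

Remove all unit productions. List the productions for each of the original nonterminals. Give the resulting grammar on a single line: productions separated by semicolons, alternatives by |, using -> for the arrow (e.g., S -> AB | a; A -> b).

Unit productions: N->Y, Y->S.
Unit pairs (A ⇒* B via units): (N,S), (N,Y), (Y,S).
S: inherits non-unit rules of {S} → YNj | e | eS.
N: inherits non-unit rules of {N, S, Y} → SSj | YNj | Yej | e | eS | je.
Y: inherits non-unit rules of {S, Y} → SSj | YNj | e | eS | je.

S -> e | eS | YNj; N -> e | eS | je | SSj | YNj | Yej; Y -> e | eS | je | SSj | YNj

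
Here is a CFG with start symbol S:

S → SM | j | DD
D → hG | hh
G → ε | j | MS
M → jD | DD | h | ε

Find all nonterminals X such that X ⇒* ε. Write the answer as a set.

{G, M}

Directly nullable (have an ε-rule): {G, M}.
Not nullable: D, S — each has a terminal in every rule's right-hand side or depends on a non-nullable symbol.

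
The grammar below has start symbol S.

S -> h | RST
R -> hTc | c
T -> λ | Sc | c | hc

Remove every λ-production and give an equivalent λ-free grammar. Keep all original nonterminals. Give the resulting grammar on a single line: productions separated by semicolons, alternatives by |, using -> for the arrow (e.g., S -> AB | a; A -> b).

Nullable set: {T}.
S -> RST: T nullable, giving RS | RST.
R -> hTc: T nullable, giving hTc | hc.
Drop T -> λ.
Unchanged (no nullable symbols): S -> h; R -> c; T -> Sc; T -> c; T -> hc.

S -> h | RS | RST; R -> c | hc | hTc; T -> c | Sc | hc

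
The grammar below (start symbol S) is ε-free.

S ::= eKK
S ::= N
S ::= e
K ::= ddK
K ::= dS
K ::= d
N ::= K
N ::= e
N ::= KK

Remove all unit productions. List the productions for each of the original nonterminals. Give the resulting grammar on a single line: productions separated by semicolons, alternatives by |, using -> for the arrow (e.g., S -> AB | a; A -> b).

Unit productions: N->K, S->N.
Unit pairs (A ⇒* B via units): (N,K), (S,K), (S,N).
S: inherits non-unit rules of {K, N, S} → KK | d | dS | ddK | e | eKK.
K: inherits non-unit rules of {K} → d | dS | ddK.
N: inherits non-unit rules of {K, N} → KK | d | dS | ddK | e.

S -> d | e | KK | dS | ddK | eKK; K -> d | dS | ddK; N -> d | e | KK | dS | ddK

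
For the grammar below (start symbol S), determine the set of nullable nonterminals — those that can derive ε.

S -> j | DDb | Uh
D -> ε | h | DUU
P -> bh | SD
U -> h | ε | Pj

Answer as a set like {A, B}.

Directly nullable (have an ε-rule): {D, U}.
Not nullable: P, S — each has a terminal in every rule's right-hand side or depends on a non-nullable symbol.

{D, U}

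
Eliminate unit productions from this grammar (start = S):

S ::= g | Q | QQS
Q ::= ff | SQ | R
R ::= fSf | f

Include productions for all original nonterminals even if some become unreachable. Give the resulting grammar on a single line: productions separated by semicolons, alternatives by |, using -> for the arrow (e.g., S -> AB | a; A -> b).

Unit productions: Q->R, S->Q.
Unit pairs (A ⇒* B via units): (Q,R), (S,Q), (S,R).
S: inherits non-unit rules of {Q, R, S} → QQS | SQ | f | fSf | ff | g.
Q: inherits non-unit rules of {Q, R} → SQ | f | fSf | ff.
R: inherits non-unit rules of {R} → f | fSf.

S -> f | g | SQ | ff | QQS | fSf; Q -> f | SQ | ff | fSf; R -> f | fSf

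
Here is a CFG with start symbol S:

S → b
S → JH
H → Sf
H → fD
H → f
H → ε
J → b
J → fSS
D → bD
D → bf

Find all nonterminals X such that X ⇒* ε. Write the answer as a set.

Directly nullable (have an ε-rule): {H}.
Not nullable: D, J, S — each has a terminal in every rule's right-hand side or depends on a non-nullable symbol.

{H}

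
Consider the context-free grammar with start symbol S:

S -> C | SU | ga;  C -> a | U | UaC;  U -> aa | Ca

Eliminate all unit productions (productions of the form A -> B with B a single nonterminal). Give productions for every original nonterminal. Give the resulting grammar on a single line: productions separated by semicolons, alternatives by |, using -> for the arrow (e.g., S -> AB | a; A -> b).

Unit productions: C->U, S->C.
Unit pairs (A ⇒* B via units): (C,U), (S,C), (S,U).
S: inherits non-unit rules of {C, S, U} → Ca | SU | UaC | a | aa | ga.
C: inherits non-unit rules of {C, U} → Ca | UaC | a | aa.
U: inherits non-unit rules of {U} → Ca | aa.

S -> a | Ca | SU | aa | ga | UaC; C -> a | Ca | aa | UaC; U -> Ca | aa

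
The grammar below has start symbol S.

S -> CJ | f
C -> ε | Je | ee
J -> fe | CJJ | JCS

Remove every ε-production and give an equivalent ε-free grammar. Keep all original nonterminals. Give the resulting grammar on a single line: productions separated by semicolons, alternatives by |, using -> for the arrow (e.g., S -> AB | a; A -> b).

Nullable set: {C}.
S -> CJ: C nullable, giving CJ | J.
Drop C -> ε.
J -> CJJ: C nullable, giving CJJ | JJ.
J -> JCS: C nullable, giving JCS | JS.
Unchanged (no nullable symbols): S -> f; C -> Je; C -> ee; J -> fe.

S -> J | f | CJ; C -> Je | ee; J -> JJ | JS | fe | CJJ | JCS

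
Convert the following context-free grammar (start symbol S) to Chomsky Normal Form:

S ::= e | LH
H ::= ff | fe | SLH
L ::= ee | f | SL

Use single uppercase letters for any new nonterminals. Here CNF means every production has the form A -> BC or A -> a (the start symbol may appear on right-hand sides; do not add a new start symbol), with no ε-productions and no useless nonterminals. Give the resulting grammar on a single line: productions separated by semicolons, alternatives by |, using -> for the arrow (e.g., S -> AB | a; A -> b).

S -> e | LH; A -> f; B -> e; C -> LH; H -> AA | AB | SC; L -> f | BB | SL

No ε-productions.
No unit productions to eliminate.
TERM: introduce B -> e, A -> f and substitute in every rule of length ≥2.
BIN: H -> SLH becomes H -> SC, C -> LH.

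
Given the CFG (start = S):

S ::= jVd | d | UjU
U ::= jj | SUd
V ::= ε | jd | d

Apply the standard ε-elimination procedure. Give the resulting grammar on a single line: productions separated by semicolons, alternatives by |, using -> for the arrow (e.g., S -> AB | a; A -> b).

S -> d | jd | UjU | jVd; U -> jj | SUd; V -> d | jd

Nullable set: {V}.
S -> jVd: V nullable, giving jVd | jd.
Drop V -> ε.
Unchanged (no nullable symbols): S -> UjU; S -> d; U -> SUd; U -> jj; V -> d; V -> jd.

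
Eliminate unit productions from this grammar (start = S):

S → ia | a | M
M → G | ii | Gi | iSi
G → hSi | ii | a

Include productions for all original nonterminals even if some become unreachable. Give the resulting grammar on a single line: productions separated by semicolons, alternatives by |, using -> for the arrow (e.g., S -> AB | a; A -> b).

S -> a | Gi | ia | ii | hSi | iSi; G -> a | ii | hSi; M -> a | Gi | ii | hSi | iSi

Unit productions: M->G, S->M.
Unit pairs (A ⇒* B via units): (M,G), (S,G), (S,M).
S: inherits non-unit rules of {G, M, S} → Gi | a | hSi | iSi | ia | ii.
G: inherits non-unit rules of {G} → a | hSi | ii.
M: inherits non-unit rules of {G, M} → Gi | a | hSi | iSi | ii.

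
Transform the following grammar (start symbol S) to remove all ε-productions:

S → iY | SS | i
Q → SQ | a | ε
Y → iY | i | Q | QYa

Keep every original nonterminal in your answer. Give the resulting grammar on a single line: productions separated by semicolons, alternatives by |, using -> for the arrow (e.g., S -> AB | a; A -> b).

Nullable set: {Q, Y}.
S -> iY: Y nullable, giving i | iY.
Drop Q -> ε.
Q -> SQ: Q nullable, giving S | SQ.
Y -> Q: Q nullable, giving Q.
Y -> QYa: Q, Y nullable, giving QYa | Qa | Ya | a.
Y -> iY: Y nullable, giving i | iY.
Unchanged (no nullable symbols): S -> SS; S -> i; Q -> a; Y -> i.

S -> i | SS | iY; Q -> S | a | SQ; Y -> Q | a | i | Qa | Ya | iY | QYa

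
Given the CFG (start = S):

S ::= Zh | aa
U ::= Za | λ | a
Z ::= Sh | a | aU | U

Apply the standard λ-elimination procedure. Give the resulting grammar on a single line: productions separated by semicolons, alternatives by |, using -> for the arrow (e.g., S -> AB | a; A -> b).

Nullable set: {U, Z}.
S -> Zh: Z nullable, giving Zh | h.
Drop U -> λ.
U -> Za: Z nullable, giving Za | a.
Z -> U: U nullable, giving U.
Z -> aU: U nullable, giving a | aU.
Unchanged (no nullable symbols): S -> aa; U -> a; Z -> Sh; Z -> a.

S -> h | Zh | aa; U -> a | Za; Z -> U | a | Sh | aU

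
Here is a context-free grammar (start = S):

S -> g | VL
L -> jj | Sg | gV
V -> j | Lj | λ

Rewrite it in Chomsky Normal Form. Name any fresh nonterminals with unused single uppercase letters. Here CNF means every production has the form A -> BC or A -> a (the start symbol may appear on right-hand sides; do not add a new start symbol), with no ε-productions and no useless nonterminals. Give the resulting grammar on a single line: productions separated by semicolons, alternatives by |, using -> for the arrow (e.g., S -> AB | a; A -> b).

Nullable: {V}; after ε-elimination: S -> L | g | VL; L -> g | Sg | gV | jj; V -> j | Lj.
After unit-elimination: S -> g | Sg | VL | gV | jj; L -> g | Sg | gV | jj; V -> j | Lj.
TERM: introduce A -> g, B -> j and substitute in every rule of length ≥2.

S -> g | AV | BB | SA | VL; A -> g; B -> j; L -> g | AV | BB | SA; V -> j | LB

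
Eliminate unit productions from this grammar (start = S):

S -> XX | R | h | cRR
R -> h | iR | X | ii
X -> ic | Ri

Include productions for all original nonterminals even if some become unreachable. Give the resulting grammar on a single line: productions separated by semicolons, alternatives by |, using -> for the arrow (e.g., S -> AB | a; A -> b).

Unit productions: R->X, S->R.
Unit pairs (A ⇒* B via units): (R,X), (S,R), (S,X).
S: inherits non-unit rules of {R, S, X} → Ri | XX | cRR | h | iR | ic | ii.
R: inherits non-unit rules of {R, X} → Ri | h | iR | ic | ii.
X: inherits non-unit rules of {X} → Ri | ic.

S -> h | Ri | XX | iR | ic | ii | cRR; R -> h | Ri | iR | ic | ii; X -> Ri | ic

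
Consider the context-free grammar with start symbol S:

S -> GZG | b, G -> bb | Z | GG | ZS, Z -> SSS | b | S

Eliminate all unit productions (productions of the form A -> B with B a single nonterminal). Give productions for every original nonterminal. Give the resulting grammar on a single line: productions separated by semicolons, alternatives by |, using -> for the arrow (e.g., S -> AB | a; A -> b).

Unit productions: G->Z, Z->S.
Unit pairs (A ⇒* B via units): (G,S), (G,Z), (Z,S).
S: inherits non-unit rules of {S} → GZG | b.
G: inherits non-unit rules of {G, S, Z} → GG | GZG | SSS | ZS | b | bb.
Z: inherits non-unit rules of {S, Z} → GZG | SSS | b.

S -> b | GZG; G -> b | GG | ZS | bb | GZG | SSS; Z -> b | GZG | SSS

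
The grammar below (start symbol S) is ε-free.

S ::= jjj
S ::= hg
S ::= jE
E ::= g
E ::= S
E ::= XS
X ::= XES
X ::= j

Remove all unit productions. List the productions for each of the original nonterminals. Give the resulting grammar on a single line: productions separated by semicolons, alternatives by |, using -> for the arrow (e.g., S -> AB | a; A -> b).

Unit productions: E->S.
Unit pairs (A ⇒* B via units): (E,S).
S: inherits non-unit rules of {S} → hg | jE | jjj.
E: inherits non-unit rules of {E, S} → XS | g | hg | jE | jjj.
X: inherits non-unit rules of {X} → XES | j.

S -> hg | jE | jjj; E -> g | XS | hg | jE | jjj; X -> j | XES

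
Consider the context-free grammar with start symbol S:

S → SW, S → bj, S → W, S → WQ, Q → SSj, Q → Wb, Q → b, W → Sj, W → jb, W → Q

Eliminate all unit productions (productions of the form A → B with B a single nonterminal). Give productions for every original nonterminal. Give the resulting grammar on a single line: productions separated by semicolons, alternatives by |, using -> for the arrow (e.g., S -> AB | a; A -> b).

Unit productions: S->W, W->Q.
Unit pairs (A ⇒* B via units): (S,Q), (S,W), (W,Q).
S: inherits non-unit rules of {Q, S, W} → SSj | SW | Sj | WQ | Wb | b | bj | jb.
Q: inherits non-unit rules of {Q} → SSj | Wb | b.
W: inherits non-unit rules of {Q, W} → SSj | Sj | Wb | b | jb.

S -> b | SW | Sj | WQ | Wb | bj | jb | SSj; Q -> b | Wb | SSj; W -> b | Sj | Wb | jb | SSj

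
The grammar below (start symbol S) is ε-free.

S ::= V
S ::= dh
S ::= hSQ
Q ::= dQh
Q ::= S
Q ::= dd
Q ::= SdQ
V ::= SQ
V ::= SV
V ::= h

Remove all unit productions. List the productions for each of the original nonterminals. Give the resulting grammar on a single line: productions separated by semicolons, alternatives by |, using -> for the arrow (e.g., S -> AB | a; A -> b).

Unit productions: Q->S, S->V.
Unit pairs (A ⇒* B via units): (Q,S), (Q,V), (S,V).
S: inherits non-unit rules of {S, V} → SQ | SV | dh | h | hSQ.
Q: inherits non-unit rules of {Q, S, V} → SQ | SV | SdQ | dQh | dd | dh | h | hSQ.
V: inherits non-unit rules of {V} → SQ | SV | h.

S -> h | SQ | SV | dh | hSQ; Q -> h | SQ | SV | dd | dh | SdQ | dQh | hSQ; V -> h | SQ | SV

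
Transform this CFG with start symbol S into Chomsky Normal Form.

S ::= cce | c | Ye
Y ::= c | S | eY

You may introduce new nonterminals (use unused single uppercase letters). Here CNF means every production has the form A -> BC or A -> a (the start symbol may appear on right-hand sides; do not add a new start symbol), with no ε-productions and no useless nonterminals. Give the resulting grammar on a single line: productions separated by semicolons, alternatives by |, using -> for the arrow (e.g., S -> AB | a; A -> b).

No ε-productions.
After unit-elimination: S -> c | Ye | cce; Y -> c | Ye | eY | cce.
TERM: introduce B -> c, A -> e and substitute in every rule of length ≥2.
BIN: S -> BBA becomes S -> BC, C -> BA; Y -> BBA becomes Y -> BD, D -> BA.

S -> c | BC | YA; A -> e; B -> c; C -> BA; D -> BA; Y -> c | AY | BD | YA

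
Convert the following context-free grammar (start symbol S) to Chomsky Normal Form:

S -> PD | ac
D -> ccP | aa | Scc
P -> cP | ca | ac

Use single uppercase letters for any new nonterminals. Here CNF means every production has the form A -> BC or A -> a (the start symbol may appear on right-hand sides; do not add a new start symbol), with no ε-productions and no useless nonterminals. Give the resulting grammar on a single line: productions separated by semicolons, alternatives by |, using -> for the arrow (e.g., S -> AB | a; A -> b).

No ε-productions.
No unit productions to eliminate.
TERM: introduce B -> a, A -> c and substitute in every rule of length ≥2.
BIN: D -> AAP becomes D -> AC, C -> AP; D -> SAA becomes D -> SE, E -> AA.

S -> BA | PD; A -> c; B -> a; C -> AP; D -> AC | BB | SE; E -> AA; P -> AB | AP | BA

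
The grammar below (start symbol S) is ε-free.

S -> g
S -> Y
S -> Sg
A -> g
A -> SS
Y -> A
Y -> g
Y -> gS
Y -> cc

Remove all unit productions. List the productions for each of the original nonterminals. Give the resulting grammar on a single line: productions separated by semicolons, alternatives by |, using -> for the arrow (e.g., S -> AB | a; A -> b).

Unit productions: S->Y, Y->A.
Unit pairs (A ⇒* B via units): (S,A), (S,Y), (Y,A).
S: inherits non-unit rules of {A, S, Y} → SS | Sg | cc | g | gS.
A: inherits non-unit rules of {A} → SS | g.
Y: inherits non-unit rules of {A, Y} → SS | cc | g | gS.

S -> g | SS | Sg | cc | gS; A -> g | SS; Y -> g | SS | cc | gS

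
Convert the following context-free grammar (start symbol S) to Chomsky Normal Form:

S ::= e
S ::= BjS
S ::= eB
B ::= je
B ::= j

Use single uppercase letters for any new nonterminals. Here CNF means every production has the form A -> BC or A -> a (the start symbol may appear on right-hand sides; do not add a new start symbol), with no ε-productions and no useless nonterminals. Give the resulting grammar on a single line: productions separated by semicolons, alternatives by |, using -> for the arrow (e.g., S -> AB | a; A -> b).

S -> e | BD | CB; A -> j; B -> j | AC; C -> e; D -> AS

No ε-productions.
No unit productions to eliminate.
TERM: introduce C -> e, A -> j and substitute in every rule of length ≥2.
BIN: S -> BAS becomes S -> BD, D -> AS.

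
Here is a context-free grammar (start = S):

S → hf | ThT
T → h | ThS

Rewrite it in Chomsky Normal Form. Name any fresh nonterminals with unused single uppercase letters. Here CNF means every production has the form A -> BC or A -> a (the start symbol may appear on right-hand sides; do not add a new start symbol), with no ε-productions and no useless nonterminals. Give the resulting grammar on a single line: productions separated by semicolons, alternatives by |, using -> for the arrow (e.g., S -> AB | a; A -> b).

No ε-productions.
No unit productions to eliminate.
TERM: introduce B -> f, A -> h and substitute in every rule of length ≥2.
BIN: S -> TAT becomes S -> TC, C -> AT; T -> TAS becomes T -> TD, D -> AS.

S -> AB | TC; A -> h; B -> f; C -> AT; D -> AS; T -> h | TD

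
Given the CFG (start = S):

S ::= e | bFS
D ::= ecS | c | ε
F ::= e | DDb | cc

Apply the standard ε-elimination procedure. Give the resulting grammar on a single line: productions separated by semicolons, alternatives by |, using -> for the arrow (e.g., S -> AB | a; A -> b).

Nullable set: {D}.
Drop D -> ε.
F -> DDb: D, D nullable, giving DDb | Db | b.
Unchanged (no nullable symbols): S -> bFS; S -> e; D -> c; D -> ecS; F -> cc; F -> e.

S -> e | bFS; D -> c | ecS; F -> b | e | Db | cc | DDb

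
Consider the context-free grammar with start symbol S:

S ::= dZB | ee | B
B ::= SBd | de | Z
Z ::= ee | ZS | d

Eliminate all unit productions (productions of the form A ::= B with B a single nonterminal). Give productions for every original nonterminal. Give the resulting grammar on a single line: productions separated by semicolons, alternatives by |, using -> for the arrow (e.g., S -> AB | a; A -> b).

Unit productions: B->Z, S->B.
Unit pairs (A ⇒* B via units): (B,Z), (S,B), (S,Z).
S: inherits non-unit rules of {B, S, Z} → SBd | ZS | d | dZB | de | ee.
B: inherits non-unit rules of {B, Z} → SBd | ZS | d | de | ee.
Z: inherits non-unit rules of {Z} → ZS | d | ee.

S -> d | ZS | de | ee | SBd | dZB; B -> d | ZS | de | ee | SBd; Z -> d | ZS | ee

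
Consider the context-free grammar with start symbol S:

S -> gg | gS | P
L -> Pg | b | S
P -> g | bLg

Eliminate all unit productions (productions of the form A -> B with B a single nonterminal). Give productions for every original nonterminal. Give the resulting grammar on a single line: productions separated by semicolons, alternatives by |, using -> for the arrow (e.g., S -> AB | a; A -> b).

Unit productions: L->S, S->P.
Unit pairs (A ⇒* B via units): (L,P), (L,S), (S,P).
S: inherits non-unit rules of {P, S} → bLg | g | gS | gg.
L: inherits non-unit rules of {L, P, S} → Pg | b | bLg | g | gS | gg.
P: inherits non-unit rules of {P} → bLg | g.

S -> g | gS | gg | bLg; L -> b | g | Pg | gS | gg | bLg; P -> g | bLg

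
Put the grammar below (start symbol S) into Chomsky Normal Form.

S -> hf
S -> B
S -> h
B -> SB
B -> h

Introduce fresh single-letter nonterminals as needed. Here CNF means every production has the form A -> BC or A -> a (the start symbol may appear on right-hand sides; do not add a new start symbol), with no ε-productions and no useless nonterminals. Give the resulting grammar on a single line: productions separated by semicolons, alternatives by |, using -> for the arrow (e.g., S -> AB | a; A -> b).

S -> h | AC | SB; A -> h; B -> h | SB; C -> f

No ε-productions.
After unit-elimination: S -> h | SB | hf; B -> h | SB.
TERM: introduce C -> f, A -> h and substitute in every rule of length ≥2.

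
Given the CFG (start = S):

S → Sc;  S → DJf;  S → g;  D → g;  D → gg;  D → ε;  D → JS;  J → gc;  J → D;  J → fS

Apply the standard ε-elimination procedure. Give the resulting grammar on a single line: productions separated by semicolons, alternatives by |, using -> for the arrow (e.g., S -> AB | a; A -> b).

Nullable set: {D, J}.
S -> DJf: D, J nullable, giving DJf | Df | Jf | f.
Drop D -> ε.
D -> JS: J nullable, giving JS | S.
J -> D: D nullable, giving D.
Unchanged (no nullable symbols): S -> Sc; S -> g; D -> g; D -> gg; J -> fS; J -> gc.

S -> f | g | Df | Jf | Sc | DJf; D -> S | g | JS | gg; J -> D | fS | gc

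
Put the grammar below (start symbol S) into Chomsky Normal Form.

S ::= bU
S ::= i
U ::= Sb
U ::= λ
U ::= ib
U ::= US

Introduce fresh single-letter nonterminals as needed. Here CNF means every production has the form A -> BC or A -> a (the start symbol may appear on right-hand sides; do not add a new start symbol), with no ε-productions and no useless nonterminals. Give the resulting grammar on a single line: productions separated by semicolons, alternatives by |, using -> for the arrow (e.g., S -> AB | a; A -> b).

Nullable: {U}; after ε-elimination: S -> b | i | bU; U -> S | Sb | US | ib.
After unit-elimination: S -> b | i | bU; U -> b | i | Sb | US | bU | ib.
TERM: introduce A -> b, B -> i and substitute in every rule of length ≥2.

S -> b | i | AU; A -> b; B -> i; U -> b | i | AU | BA | SA | US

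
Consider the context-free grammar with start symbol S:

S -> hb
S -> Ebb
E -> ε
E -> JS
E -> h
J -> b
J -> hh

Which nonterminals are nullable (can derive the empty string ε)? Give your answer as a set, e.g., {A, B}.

Directly nullable (have an ε-rule): {E}.
Not nullable: J, S — each has a terminal in every rule's right-hand side or depends on a non-nullable symbol.

{E}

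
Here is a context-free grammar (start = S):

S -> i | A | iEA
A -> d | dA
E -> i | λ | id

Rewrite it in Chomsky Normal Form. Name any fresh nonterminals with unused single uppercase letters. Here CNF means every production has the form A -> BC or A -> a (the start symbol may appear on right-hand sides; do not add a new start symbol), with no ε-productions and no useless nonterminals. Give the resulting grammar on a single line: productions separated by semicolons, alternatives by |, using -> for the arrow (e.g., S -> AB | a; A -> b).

S -> d | i | BA | CA | CD; A -> d | BA; B -> d; C -> i; D -> EA; E -> i | CB

Nullable: {E}; after ε-elimination: S -> A | i | iA | iEA; A -> d | dA; E -> i | id.
After unit-elimination: S -> d | i | dA | iA | iEA; A -> d | dA; E -> i | id.
TERM: introduce B -> d, C -> i and substitute in every rule of length ≥2.
BIN: S -> CEA becomes S -> CD, D -> EA.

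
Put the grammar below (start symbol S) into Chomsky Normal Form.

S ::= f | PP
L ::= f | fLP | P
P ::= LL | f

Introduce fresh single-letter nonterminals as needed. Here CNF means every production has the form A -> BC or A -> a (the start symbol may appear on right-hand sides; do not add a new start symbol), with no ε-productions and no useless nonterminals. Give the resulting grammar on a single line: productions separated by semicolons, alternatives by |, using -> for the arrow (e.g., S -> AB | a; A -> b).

S -> f | PP; A -> f; B -> LP; L -> f | AB | LL; P -> f | LL

No ε-productions.
After unit-elimination: S -> f | PP; L -> f | LL | fLP; P -> f | LL.
TERM: introduce A -> f and substitute in every rule of length ≥2.
BIN: L -> ALP becomes L -> AB, B -> LP.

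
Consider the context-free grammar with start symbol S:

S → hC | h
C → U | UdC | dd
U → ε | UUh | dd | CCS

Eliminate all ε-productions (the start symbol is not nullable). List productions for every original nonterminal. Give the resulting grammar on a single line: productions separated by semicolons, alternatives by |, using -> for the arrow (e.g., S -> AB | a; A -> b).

S -> h | hC; C -> U | d | Ud | dC | dd | UdC; U -> S | h | CS | Uh | dd | CCS | UUh

Nullable set: {C, U}.
S -> hC: C nullable, giving h | hC.
C -> U: U nullable, giving U.
C -> UdC: U, C nullable, giving Ud | UdC | d | dC.
Drop U -> ε.
U -> CCS: C, C nullable, giving CCS | CS | S.
U -> UUh: U, U nullable, giving UUh | Uh | h.
Unchanged (no nullable symbols): S -> h; C -> dd; U -> dd.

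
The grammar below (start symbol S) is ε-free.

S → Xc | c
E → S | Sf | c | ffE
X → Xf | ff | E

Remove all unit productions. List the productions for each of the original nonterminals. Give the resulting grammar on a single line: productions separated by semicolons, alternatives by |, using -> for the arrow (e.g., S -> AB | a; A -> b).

Unit productions: E->S, X->E.
Unit pairs (A ⇒* B via units): (E,S), (X,E), (X,S).
S: inherits non-unit rules of {S} → Xc | c.
E: inherits non-unit rules of {E, S} → Sf | Xc | c | ffE.
X: inherits non-unit rules of {E, S, X} → Sf | Xc | Xf | c | ff | ffE.

S -> c | Xc; E -> c | Sf | Xc | ffE; X -> c | Sf | Xc | Xf | ff | ffE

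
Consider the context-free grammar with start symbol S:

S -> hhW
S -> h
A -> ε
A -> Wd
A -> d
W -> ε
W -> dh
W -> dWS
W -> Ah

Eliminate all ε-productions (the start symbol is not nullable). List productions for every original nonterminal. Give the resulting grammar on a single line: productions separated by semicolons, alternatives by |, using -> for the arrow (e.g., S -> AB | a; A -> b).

Nullable set: {A, W}.
S -> hhW: W nullable, giving hh | hhW.
Drop A -> ε.
A -> Wd: W nullable, giving Wd | d.
Drop W -> ε.
W -> Ah: A nullable, giving Ah | h.
W -> dWS: W nullable, giving dS | dWS.
Unchanged (no nullable symbols): S -> h; A -> d; W -> dh.

S -> h | hh | hhW; A -> d | Wd; W -> h | Ah | dS | dh | dWS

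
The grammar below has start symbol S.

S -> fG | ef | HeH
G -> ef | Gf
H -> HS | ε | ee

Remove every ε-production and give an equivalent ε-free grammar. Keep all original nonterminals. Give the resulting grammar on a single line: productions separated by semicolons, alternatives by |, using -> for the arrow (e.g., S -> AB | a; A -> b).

Nullable set: {H}.
S -> HeH: H, H nullable, giving He | HeH | e | eH.
Drop H -> ε.
H -> HS: H nullable, giving HS | S.
Unchanged (no nullable symbols): S -> ef; S -> fG; G -> Gf; G -> ef; H -> ee.

S -> e | He | eH | ef | fG | HeH; G -> Gf | ef; H -> S | HS | ee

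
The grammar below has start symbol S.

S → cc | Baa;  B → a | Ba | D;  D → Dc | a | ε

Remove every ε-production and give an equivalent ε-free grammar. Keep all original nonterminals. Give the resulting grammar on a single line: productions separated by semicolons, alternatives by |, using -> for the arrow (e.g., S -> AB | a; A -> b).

S -> aa | cc | Baa; B -> D | a | Ba; D -> a | c | Dc

Nullable set: {B, D}.
S -> Baa: B nullable, giving Baa | aa.
B -> Ba: B nullable, giving Ba | a.
B -> D: D nullable, giving D.
Drop D -> ε.
D -> Dc: D nullable, giving Dc | c.
Unchanged (no nullable symbols): S -> cc; B -> a; D -> a.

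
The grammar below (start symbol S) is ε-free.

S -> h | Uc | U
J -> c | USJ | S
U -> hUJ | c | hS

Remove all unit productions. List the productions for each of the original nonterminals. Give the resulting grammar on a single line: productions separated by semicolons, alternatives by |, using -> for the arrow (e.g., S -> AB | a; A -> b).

Unit productions: J->S, S->U.
Unit pairs (A ⇒* B via units): (J,S), (J,U), (S,U).
S: inherits non-unit rules of {S, U} → Uc | c | h | hS | hUJ.
J: inherits non-unit rules of {J, S, U} → USJ | Uc | c | h | hS | hUJ.
U: inherits non-unit rules of {U} → c | hS | hUJ.

S -> c | h | Uc | hS | hUJ; J -> c | h | Uc | hS | USJ | hUJ; U -> c | hS | hUJ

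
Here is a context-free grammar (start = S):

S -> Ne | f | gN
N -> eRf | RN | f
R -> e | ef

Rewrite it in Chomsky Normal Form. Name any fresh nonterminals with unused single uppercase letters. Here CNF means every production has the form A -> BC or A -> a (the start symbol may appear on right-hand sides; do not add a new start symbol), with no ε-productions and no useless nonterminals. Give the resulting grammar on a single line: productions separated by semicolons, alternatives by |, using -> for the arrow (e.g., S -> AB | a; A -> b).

S -> f | CN | NA; A -> e; B -> f; C -> g; D -> RB; N -> f | AD | RN; R -> e | AB

No ε-productions.
No unit productions to eliminate.
TERM: introduce A -> e, B -> f, C -> g and substitute in every rule of length ≥2.
BIN: N -> ARB becomes N -> AD, D -> RB.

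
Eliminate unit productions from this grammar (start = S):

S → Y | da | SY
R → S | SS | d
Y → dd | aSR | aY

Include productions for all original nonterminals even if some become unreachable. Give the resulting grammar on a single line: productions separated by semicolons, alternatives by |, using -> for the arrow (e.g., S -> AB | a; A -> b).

S -> SY | aY | da | dd | aSR; R -> d | SS | SY | aY | da | dd | aSR; Y -> aY | dd | aSR

Unit productions: R->S, S->Y.
Unit pairs (A ⇒* B via units): (R,S), (R,Y), (S,Y).
S: inherits non-unit rules of {S, Y} → SY | aSR | aY | da | dd.
R: inherits non-unit rules of {R, S, Y} → SS | SY | aSR | aY | d | da | dd.
Y: inherits non-unit rules of {Y} → aSR | aY | dd.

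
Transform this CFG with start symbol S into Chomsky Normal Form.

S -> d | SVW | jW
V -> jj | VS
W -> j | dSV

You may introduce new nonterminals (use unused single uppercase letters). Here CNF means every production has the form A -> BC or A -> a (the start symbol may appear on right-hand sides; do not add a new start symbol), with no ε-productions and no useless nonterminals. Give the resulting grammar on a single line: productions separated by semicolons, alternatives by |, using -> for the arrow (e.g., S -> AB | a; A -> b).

S -> d | AW | SC; A -> j; B -> d; C -> VW; D -> SV; V -> AA | VS; W -> j | BD

No ε-productions.
No unit productions to eliminate.
TERM: introduce B -> d, A -> j and substitute in every rule of length ≥2.
BIN: S -> SVW becomes S -> SC, C -> VW; W -> BSV becomes W -> BD, D -> SV.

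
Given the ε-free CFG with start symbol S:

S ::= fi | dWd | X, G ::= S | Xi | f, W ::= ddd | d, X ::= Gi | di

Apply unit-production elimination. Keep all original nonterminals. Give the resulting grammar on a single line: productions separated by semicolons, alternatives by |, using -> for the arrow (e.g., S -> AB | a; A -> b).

Unit productions: G->S, S->X.
Unit pairs (A ⇒* B via units): (G,S), (G,X), (S,X).
S: inherits non-unit rules of {S, X} → Gi | dWd | di | fi.
G: inherits non-unit rules of {G, S, X} → Gi | Xi | dWd | di | f | fi.
W: inherits non-unit rules of {W} → d | ddd.
X: inherits non-unit rules of {X} → Gi | di.

S -> Gi | di | fi | dWd; G -> f | Gi | Xi | di | fi | dWd; W -> d | ddd; X -> Gi | di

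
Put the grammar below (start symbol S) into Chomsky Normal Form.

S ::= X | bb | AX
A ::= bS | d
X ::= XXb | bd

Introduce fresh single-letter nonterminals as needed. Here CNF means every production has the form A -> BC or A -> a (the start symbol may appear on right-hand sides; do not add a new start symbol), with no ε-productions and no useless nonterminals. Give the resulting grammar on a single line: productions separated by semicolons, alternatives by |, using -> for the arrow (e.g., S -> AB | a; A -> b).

S -> AX | BB | BC | XD; A -> d | BS; B -> b; C -> d; D -> XB; E -> XB; X -> BC | XE

No ε-productions.
After unit-elimination: S -> AX | bb | bd | XXb; A -> d | bS; X -> bd | XXb.
TERM: introduce B -> b, C -> d and substitute in every rule of length ≥2.
BIN: S -> XXB becomes S -> XD, D -> XB; X -> XXB becomes X -> XE, E -> XB.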